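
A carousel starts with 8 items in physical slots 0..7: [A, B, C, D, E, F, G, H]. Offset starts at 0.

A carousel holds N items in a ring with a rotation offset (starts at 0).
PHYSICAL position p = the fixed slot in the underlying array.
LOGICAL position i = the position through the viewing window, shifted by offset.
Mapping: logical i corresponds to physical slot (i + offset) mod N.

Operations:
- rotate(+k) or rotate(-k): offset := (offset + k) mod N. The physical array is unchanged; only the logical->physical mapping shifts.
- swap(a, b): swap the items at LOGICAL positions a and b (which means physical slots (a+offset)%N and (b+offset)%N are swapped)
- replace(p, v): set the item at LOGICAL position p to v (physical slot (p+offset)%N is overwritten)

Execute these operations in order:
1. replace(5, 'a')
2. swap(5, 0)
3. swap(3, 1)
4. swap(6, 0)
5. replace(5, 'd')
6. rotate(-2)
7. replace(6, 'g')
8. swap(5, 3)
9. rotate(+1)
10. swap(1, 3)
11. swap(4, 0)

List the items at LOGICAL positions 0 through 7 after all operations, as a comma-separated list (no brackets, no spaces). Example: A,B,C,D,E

After op 1 (replace(5, 'a')): offset=0, physical=[A,B,C,D,E,a,G,H], logical=[A,B,C,D,E,a,G,H]
After op 2 (swap(5, 0)): offset=0, physical=[a,B,C,D,E,A,G,H], logical=[a,B,C,D,E,A,G,H]
After op 3 (swap(3, 1)): offset=0, physical=[a,D,C,B,E,A,G,H], logical=[a,D,C,B,E,A,G,H]
After op 4 (swap(6, 0)): offset=0, physical=[G,D,C,B,E,A,a,H], logical=[G,D,C,B,E,A,a,H]
After op 5 (replace(5, 'd')): offset=0, physical=[G,D,C,B,E,d,a,H], logical=[G,D,C,B,E,d,a,H]
After op 6 (rotate(-2)): offset=6, physical=[G,D,C,B,E,d,a,H], logical=[a,H,G,D,C,B,E,d]
After op 7 (replace(6, 'g')): offset=6, physical=[G,D,C,B,g,d,a,H], logical=[a,H,G,D,C,B,g,d]
After op 8 (swap(5, 3)): offset=6, physical=[G,B,C,D,g,d,a,H], logical=[a,H,G,B,C,D,g,d]
After op 9 (rotate(+1)): offset=7, physical=[G,B,C,D,g,d,a,H], logical=[H,G,B,C,D,g,d,a]
After op 10 (swap(1, 3)): offset=7, physical=[C,B,G,D,g,d,a,H], logical=[H,C,B,G,D,g,d,a]
After op 11 (swap(4, 0)): offset=7, physical=[C,B,G,H,g,d,a,D], logical=[D,C,B,G,H,g,d,a]

Answer: D,C,B,G,H,g,d,a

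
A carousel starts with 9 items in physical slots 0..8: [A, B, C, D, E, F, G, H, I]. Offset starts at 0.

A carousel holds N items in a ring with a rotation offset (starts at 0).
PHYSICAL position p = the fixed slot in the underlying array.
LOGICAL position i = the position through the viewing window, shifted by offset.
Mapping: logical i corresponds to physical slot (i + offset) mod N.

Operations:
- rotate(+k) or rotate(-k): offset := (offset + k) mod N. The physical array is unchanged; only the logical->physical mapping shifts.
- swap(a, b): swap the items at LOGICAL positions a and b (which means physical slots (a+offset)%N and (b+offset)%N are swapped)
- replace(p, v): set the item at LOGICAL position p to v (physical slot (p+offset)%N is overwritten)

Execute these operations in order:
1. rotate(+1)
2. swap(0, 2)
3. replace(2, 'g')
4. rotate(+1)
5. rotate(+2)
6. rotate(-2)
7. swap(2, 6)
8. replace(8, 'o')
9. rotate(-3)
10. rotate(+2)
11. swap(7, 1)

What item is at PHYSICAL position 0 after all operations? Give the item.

After op 1 (rotate(+1)): offset=1, physical=[A,B,C,D,E,F,G,H,I], logical=[B,C,D,E,F,G,H,I,A]
After op 2 (swap(0, 2)): offset=1, physical=[A,D,C,B,E,F,G,H,I], logical=[D,C,B,E,F,G,H,I,A]
After op 3 (replace(2, 'g')): offset=1, physical=[A,D,C,g,E,F,G,H,I], logical=[D,C,g,E,F,G,H,I,A]
After op 4 (rotate(+1)): offset=2, physical=[A,D,C,g,E,F,G,H,I], logical=[C,g,E,F,G,H,I,A,D]
After op 5 (rotate(+2)): offset=4, physical=[A,D,C,g,E,F,G,H,I], logical=[E,F,G,H,I,A,D,C,g]
After op 6 (rotate(-2)): offset=2, physical=[A,D,C,g,E,F,G,H,I], logical=[C,g,E,F,G,H,I,A,D]
After op 7 (swap(2, 6)): offset=2, physical=[A,D,C,g,I,F,G,H,E], logical=[C,g,I,F,G,H,E,A,D]
After op 8 (replace(8, 'o')): offset=2, physical=[A,o,C,g,I,F,G,H,E], logical=[C,g,I,F,G,H,E,A,o]
After op 9 (rotate(-3)): offset=8, physical=[A,o,C,g,I,F,G,H,E], logical=[E,A,o,C,g,I,F,G,H]
After op 10 (rotate(+2)): offset=1, physical=[A,o,C,g,I,F,G,H,E], logical=[o,C,g,I,F,G,H,E,A]
After op 11 (swap(7, 1)): offset=1, physical=[A,o,E,g,I,F,G,H,C], logical=[o,E,g,I,F,G,H,C,A]

Answer: A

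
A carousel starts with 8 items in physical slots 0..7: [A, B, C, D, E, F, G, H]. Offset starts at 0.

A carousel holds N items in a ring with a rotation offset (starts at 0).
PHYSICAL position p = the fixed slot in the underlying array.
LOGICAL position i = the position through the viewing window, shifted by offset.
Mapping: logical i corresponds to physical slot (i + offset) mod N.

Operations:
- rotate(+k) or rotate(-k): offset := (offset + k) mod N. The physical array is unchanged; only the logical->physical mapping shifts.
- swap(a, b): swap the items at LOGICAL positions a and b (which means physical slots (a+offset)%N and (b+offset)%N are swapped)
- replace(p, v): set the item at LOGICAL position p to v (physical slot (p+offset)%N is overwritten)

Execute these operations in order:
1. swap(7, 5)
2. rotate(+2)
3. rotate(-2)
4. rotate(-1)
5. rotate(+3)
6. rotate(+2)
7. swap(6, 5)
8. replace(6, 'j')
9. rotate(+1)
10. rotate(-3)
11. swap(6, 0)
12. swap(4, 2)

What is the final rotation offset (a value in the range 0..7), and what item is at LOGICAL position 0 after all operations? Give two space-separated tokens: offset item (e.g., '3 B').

After op 1 (swap(7, 5)): offset=0, physical=[A,B,C,D,E,H,G,F], logical=[A,B,C,D,E,H,G,F]
After op 2 (rotate(+2)): offset=2, physical=[A,B,C,D,E,H,G,F], logical=[C,D,E,H,G,F,A,B]
After op 3 (rotate(-2)): offset=0, physical=[A,B,C,D,E,H,G,F], logical=[A,B,C,D,E,H,G,F]
After op 4 (rotate(-1)): offset=7, physical=[A,B,C,D,E,H,G,F], logical=[F,A,B,C,D,E,H,G]
After op 5 (rotate(+3)): offset=2, physical=[A,B,C,D,E,H,G,F], logical=[C,D,E,H,G,F,A,B]
After op 6 (rotate(+2)): offset=4, physical=[A,B,C,D,E,H,G,F], logical=[E,H,G,F,A,B,C,D]
After op 7 (swap(6, 5)): offset=4, physical=[A,C,B,D,E,H,G,F], logical=[E,H,G,F,A,C,B,D]
After op 8 (replace(6, 'j')): offset=4, physical=[A,C,j,D,E,H,G,F], logical=[E,H,G,F,A,C,j,D]
After op 9 (rotate(+1)): offset=5, physical=[A,C,j,D,E,H,G,F], logical=[H,G,F,A,C,j,D,E]
After op 10 (rotate(-3)): offset=2, physical=[A,C,j,D,E,H,G,F], logical=[j,D,E,H,G,F,A,C]
After op 11 (swap(6, 0)): offset=2, physical=[j,C,A,D,E,H,G,F], logical=[A,D,E,H,G,F,j,C]
After op 12 (swap(4, 2)): offset=2, physical=[j,C,A,D,G,H,E,F], logical=[A,D,G,H,E,F,j,C]

Answer: 2 A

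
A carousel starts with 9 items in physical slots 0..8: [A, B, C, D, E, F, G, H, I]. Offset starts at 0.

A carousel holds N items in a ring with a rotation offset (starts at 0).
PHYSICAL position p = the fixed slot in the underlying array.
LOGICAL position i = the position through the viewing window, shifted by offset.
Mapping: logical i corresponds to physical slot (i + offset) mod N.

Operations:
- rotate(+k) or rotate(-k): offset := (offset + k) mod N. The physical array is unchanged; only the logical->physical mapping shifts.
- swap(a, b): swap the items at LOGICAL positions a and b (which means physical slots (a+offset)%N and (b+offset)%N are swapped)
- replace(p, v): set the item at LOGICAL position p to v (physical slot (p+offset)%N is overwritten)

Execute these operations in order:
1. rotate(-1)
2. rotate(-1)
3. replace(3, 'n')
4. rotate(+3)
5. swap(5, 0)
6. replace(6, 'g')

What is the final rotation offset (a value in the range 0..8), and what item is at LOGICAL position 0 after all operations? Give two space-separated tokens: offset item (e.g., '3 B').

Answer: 1 G

Derivation:
After op 1 (rotate(-1)): offset=8, physical=[A,B,C,D,E,F,G,H,I], logical=[I,A,B,C,D,E,F,G,H]
After op 2 (rotate(-1)): offset=7, physical=[A,B,C,D,E,F,G,H,I], logical=[H,I,A,B,C,D,E,F,G]
After op 3 (replace(3, 'n')): offset=7, physical=[A,n,C,D,E,F,G,H,I], logical=[H,I,A,n,C,D,E,F,G]
After op 4 (rotate(+3)): offset=1, physical=[A,n,C,D,E,F,G,H,I], logical=[n,C,D,E,F,G,H,I,A]
After op 5 (swap(5, 0)): offset=1, physical=[A,G,C,D,E,F,n,H,I], logical=[G,C,D,E,F,n,H,I,A]
After op 6 (replace(6, 'g')): offset=1, physical=[A,G,C,D,E,F,n,g,I], logical=[G,C,D,E,F,n,g,I,A]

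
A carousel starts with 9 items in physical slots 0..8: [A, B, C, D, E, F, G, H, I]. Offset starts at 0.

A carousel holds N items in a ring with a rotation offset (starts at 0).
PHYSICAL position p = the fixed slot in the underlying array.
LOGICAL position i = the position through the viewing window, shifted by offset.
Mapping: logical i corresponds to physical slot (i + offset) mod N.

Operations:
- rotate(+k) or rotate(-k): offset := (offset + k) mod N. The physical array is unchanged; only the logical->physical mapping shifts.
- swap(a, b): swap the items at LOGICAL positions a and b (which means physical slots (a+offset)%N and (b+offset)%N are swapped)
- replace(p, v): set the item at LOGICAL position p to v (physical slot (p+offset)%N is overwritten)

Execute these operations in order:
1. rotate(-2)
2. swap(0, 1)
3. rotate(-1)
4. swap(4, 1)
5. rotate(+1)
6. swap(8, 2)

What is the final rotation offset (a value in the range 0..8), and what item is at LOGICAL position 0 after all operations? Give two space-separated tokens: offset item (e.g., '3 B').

Answer: 7 B

Derivation:
After op 1 (rotate(-2)): offset=7, physical=[A,B,C,D,E,F,G,H,I], logical=[H,I,A,B,C,D,E,F,G]
After op 2 (swap(0, 1)): offset=7, physical=[A,B,C,D,E,F,G,I,H], logical=[I,H,A,B,C,D,E,F,G]
After op 3 (rotate(-1)): offset=6, physical=[A,B,C,D,E,F,G,I,H], logical=[G,I,H,A,B,C,D,E,F]
After op 4 (swap(4, 1)): offset=6, physical=[A,I,C,D,E,F,G,B,H], logical=[G,B,H,A,I,C,D,E,F]
After op 5 (rotate(+1)): offset=7, physical=[A,I,C,D,E,F,G,B,H], logical=[B,H,A,I,C,D,E,F,G]
After op 6 (swap(8, 2)): offset=7, physical=[G,I,C,D,E,F,A,B,H], logical=[B,H,G,I,C,D,E,F,A]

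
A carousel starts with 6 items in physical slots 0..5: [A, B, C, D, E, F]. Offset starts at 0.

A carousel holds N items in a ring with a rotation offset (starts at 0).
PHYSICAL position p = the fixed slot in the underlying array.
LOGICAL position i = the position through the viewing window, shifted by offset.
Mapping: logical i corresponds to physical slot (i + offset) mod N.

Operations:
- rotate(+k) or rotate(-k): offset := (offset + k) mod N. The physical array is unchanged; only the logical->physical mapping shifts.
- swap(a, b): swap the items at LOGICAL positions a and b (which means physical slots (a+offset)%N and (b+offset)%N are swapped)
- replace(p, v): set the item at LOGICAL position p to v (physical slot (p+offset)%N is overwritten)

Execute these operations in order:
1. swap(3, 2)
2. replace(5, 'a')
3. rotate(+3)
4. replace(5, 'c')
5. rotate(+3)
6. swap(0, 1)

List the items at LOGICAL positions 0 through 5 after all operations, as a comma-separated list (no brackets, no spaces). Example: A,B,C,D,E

After op 1 (swap(3, 2)): offset=0, physical=[A,B,D,C,E,F], logical=[A,B,D,C,E,F]
After op 2 (replace(5, 'a')): offset=0, physical=[A,B,D,C,E,a], logical=[A,B,D,C,E,a]
After op 3 (rotate(+3)): offset=3, physical=[A,B,D,C,E,a], logical=[C,E,a,A,B,D]
After op 4 (replace(5, 'c')): offset=3, physical=[A,B,c,C,E,a], logical=[C,E,a,A,B,c]
After op 5 (rotate(+3)): offset=0, physical=[A,B,c,C,E,a], logical=[A,B,c,C,E,a]
After op 6 (swap(0, 1)): offset=0, physical=[B,A,c,C,E,a], logical=[B,A,c,C,E,a]

Answer: B,A,c,C,E,a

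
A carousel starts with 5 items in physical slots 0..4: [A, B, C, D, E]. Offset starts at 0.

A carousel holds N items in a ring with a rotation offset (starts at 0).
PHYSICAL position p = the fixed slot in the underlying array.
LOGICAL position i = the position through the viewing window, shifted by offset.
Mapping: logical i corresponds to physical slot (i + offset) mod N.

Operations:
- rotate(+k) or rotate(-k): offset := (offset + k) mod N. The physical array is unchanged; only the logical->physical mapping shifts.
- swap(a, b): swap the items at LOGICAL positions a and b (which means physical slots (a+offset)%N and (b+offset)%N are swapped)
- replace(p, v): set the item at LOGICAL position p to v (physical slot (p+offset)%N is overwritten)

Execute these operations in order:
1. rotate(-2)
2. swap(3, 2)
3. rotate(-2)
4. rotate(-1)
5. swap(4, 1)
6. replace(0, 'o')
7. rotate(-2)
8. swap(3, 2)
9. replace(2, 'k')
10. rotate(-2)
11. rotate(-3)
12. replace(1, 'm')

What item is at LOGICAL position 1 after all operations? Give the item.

After op 1 (rotate(-2)): offset=3, physical=[A,B,C,D,E], logical=[D,E,A,B,C]
After op 2 (swap(3, 2)): offset=3, physical=[B,A,C,D,E], logical=[D,E,B,A,C]
After op 3 (rotate(-2)): offset=1, physical=[B,A,C,D,E], logical=[A,C,D,E,B]
After op 4 (rotate(-1)): offset=0, physical=[B,A,C,D,E], logical=[B,A,C,D,E]
After op 5 (swap(4, 1)): offset=0, physical=[B,E,C,D,A], logical=[B,E,C,D,A]
After op 6 (replace(0, 'o')): offset=0, physical=[o,E,C,D,A], logical=[o,E,C,D,A]
After op 7 (rotate(-2)): offset=3, physical=[o,E,C,D,A], logical=[D,A,o,E,C]
After op 8 (swap(3, 2)): offset=3, physical=[E,o,C,D,A], logical=[D,A,E,o,C]
After op 9 (replace(2, 'k')): offset=3, physical=[k,o,C,D,A], logical=[D,A,k,o,C]
After op 10 (rotate(-2)): offset=1, physical=[k,o,C,D,A], logical=[o,C,D,A,k]
After op 11 (rotate(-3)): offset=3, physical=[k,o,C,D,A], logical=[D,A,k,o,C]
After op 12 (replace(1, 'm')): offset=3, physical=[k,o,C,D,m], logical=[D,m,k,o,C]

Answer: m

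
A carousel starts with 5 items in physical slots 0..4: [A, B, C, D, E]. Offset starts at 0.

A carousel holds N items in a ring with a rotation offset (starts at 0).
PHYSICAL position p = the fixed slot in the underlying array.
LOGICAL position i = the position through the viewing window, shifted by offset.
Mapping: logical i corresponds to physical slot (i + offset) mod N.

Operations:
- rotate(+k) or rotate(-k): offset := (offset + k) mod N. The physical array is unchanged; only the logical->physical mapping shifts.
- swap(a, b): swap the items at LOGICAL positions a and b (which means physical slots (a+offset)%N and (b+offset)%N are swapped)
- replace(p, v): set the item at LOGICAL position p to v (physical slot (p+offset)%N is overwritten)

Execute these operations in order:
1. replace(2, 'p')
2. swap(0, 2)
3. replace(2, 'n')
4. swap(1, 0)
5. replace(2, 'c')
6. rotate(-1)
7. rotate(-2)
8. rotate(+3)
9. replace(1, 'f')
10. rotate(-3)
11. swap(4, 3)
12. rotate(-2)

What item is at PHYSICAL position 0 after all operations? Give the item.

Answer: f

Derivation:
After op 1 (replace(2, 'p')): offset=0, physical=[A,B,p,D,E], logical=[A,B,p,D,E]
After op 2 (swap(0, 2)): offset=0, physical=[p,B,A,D,E], logical=[p,B,A,D,E]
After op 3 (replace(2, 'n')): offset=0, physical=[p,B,n,D,E], logical=[p,B,n,D,E]
After op 4 (swap(1, 0)): offset=0, physical=[B,p,n,D,E], logical=[B,p,n,D,E]
After op 5 (replace(2, 'c')): offset=0, physical=[B,p,c,D,E], logical=[B,p,c,D,E]
After op 6 (rotate(-1)): offset=4, physical=[B,p,c,D,E], logical=[E,B,p,c,D]
After op 7 (rotate(-2)): offset=2, physical=[B,p,c,D,E], logical=[c,D,E,B,p]
After op 8 (rotate(+3)): offset=0, physical=[B,p,c,D,E], logical=[B,p,c,D,E]
After op 9 (replace(1, 'f')): offset=0, physical=[B,f,c,D,E], logical=[B,f,c,D,E]
After op 10 (rotate(-3)): offset=2, physical=[B,f,c,D,E], logical=[c,D,E,B,f]
After op 11 (swap(4, 3)): offset=2, physical=[f,B,c,D,E], logical=[c,D,E,f,B]
After op 12 (rotate(-2)): offset=0, physical=[f,B,c,D,E], logical=[f,B,c,D,E]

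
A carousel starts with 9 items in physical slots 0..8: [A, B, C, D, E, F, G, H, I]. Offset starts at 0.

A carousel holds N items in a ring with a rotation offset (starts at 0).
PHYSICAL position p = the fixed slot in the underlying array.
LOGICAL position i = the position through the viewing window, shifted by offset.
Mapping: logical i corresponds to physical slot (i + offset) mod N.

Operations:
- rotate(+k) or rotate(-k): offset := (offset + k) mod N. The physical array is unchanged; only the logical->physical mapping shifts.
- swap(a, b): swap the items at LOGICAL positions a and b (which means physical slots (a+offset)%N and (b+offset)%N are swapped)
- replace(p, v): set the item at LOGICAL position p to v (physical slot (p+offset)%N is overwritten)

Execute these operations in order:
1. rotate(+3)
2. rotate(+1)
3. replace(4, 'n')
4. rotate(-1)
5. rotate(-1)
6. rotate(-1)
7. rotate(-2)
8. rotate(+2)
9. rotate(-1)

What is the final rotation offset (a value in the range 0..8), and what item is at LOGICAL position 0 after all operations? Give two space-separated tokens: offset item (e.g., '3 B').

Answer: 0 A

Derivation:
After op 1 (rotate(+3)): offset=3, physical=[A,B,C,D,E,F,G,H,I], logical=[D,E,F,G,H,I,A,B,C]
After op 2 (rotate(+1)): offset=4, physical=[A,B,C,D,E,F,G,H,I], logical=[E,F,G,H,I,A,B,C,D]
After op 3 (replace(4, 'n')): offset=4, physical=[A,B,C,D,E,F,G,H,n], logical=[E,F,G,H,n,A,B,C,D]
After op 4 (rotate(-1)): offset=3, physical=[A,B,C,D,E,F,G,H,n], logical=[D,E,F,G,H,n,A,B,C]
After op 5 (rotate(-1)): offset=2, physical=[A,B,C,D,E,F,G,H,n], logical=[C,D,E,F,G,H,n,A,B]
After op 6 (rotate(-1)): offset=1, physical=[A,B,C,D,E,F,G,H,n], logical=[B,C,D,E,F,G,H,n,A]
After op 7 (rotate(-2)): offset=8, physical=[A,B,C,D,E,F,G,H,n], logical=[n,A,B,C,D,E,F,G,H]
After op 8 (rotate(+2)): offset=1, physical=[A,B,C,D,E,F,G,H,n], logical=[B,C,D,E,F,G,H,n,A]
After op 9 (rotate(-1)): offset=0, physical=[A,B,C,D,E,F,G,H,n], logical=[A,B,C,D,E,F,G,H,n]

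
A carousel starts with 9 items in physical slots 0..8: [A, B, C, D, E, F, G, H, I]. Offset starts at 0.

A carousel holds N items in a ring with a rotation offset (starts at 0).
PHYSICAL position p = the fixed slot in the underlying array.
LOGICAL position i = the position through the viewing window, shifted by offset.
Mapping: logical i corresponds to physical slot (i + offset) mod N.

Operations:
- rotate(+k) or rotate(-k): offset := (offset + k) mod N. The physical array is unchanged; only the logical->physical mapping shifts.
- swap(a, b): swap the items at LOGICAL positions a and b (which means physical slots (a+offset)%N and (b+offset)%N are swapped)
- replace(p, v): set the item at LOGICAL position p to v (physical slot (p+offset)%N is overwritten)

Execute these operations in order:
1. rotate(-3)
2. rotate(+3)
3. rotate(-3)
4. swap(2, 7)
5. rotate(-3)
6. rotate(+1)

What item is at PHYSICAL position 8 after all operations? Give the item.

After op 1 (rotate(-3)): offset=6, physical=[A,B,C,D,E,F,G,H,I], logical=[G,H,I,A,B,C,D,E,F]
After op 2 (rotate(+3)): offset=0, physical=[A,B,C,D,E,F,G,H,I], logical=[A,B,C,D,E,F,G,H,I]
After op 3 (rotate(-3)): offset=6, physical=[A,B,C,D,E,F,G,H,I], logical=[G,H,I,A,B,C,D,E,F]
After op 4 (swap(2, 7)): offset=6, physical=[A,B,C,D,I,F,G,H,E], logical=[G,H,E,A,B,C,D,I,F]
After op 5 (rotate(-3)): offset=3, physical=[A,B,C,D,I,F,G,H,E], logical=[D,I,F,G,H,E,A,B,C]
After op 6 (rotate(+1)): offset=4, physical=[A,B,C,D,I,F,G,H,E], logical=[I,F,G,H,E,A,B,C,D]

Answer: E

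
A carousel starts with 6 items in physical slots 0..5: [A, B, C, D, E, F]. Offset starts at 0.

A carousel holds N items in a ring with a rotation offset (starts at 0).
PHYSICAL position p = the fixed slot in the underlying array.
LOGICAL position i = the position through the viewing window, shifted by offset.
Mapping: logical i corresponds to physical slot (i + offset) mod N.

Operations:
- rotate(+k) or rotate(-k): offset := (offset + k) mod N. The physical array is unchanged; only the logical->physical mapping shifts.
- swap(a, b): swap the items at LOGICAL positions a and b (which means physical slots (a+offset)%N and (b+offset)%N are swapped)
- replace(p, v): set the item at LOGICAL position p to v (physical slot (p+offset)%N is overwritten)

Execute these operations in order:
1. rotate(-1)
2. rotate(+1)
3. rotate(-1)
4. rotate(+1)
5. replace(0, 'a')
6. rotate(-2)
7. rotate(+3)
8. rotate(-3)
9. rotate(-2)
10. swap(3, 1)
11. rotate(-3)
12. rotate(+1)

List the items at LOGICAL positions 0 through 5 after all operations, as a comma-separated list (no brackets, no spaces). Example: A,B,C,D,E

After op 1 (rotate(-1)): offset=5, physical=[A,B,C,D,E,F], logical=[F,A,B,C,D,E]
After op 2 (rotate(+1)): offset=0, physical=[A,B,C,D,E,F], logical=[A,B,C,D,E,F]
After op 3 (rotate(-1)): offset=5, physical=[A,B,C,D,E,F], logical=[F,A,B,C,D,E]
After op 4 (rotate(+1)): offset=0, physical=[A,B,C,D,E,F], logical=[A,B,C,D,E,F]
After op 5 (replace(0, 'a')): offset=0, physical=[a,B,C,D,E,F], logical=[a,B,C,D,E,F]
After op 6 (rotate(-2)): offset=4, physical=[a,B,C,D,E,F], logical=[E,F,a,B,C,D]
After op 7 (rotate(+3)): offset=1, physical=[a,B,C,D,E,F], logical=[B,C,D,E,F,a]
After op 8 (rotate(-3)): offset=4, physical=[a,B,C,D,E,F], logical=[E,F,a,B,C,D]
After op 9 (rotate(-2)): offset=2, physical=[a,B,C,D,E,F], logical=[C,D,E,F,a,B]
After op 10 (swap(3, 1)): offset=2, physical=[a,B,C,F,E,D], logical=[C,F,E,D,a,B]
After op 11 (rotate(-3)): offset=5, physical=[a,B,C,F,E,D], logical=[D,a,B,C,F,E]
After op 12 (rotate(+1)): offset=0, physical=[a,B,C,F,E,D], logical=[a,B,C,F,E,D]

Answer: a,B,C,F,E,D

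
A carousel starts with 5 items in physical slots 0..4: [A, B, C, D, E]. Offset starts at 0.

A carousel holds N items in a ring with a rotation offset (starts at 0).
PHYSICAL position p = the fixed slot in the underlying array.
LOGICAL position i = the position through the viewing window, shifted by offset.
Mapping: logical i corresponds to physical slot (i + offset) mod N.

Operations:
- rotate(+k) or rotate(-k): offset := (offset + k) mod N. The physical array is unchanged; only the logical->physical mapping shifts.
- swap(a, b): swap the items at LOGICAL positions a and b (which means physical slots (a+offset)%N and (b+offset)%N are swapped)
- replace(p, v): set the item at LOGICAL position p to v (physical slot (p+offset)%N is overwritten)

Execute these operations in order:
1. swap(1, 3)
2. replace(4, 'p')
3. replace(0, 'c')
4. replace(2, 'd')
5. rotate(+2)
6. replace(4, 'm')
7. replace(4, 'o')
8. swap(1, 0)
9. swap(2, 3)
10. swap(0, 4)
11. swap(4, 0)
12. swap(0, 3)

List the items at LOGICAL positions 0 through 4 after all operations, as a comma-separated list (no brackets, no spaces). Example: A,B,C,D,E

Answer: p,d,c,B,o

Derivation:
After op 1 (swap(1, 3)): offset=0, physical=[A,D,C,B,E], logical=[A,D,C,B,E]
After op 2 (replace(4, 'p')): offset=0, physical=[A,D,C,B,p], logical=[A,D,C,B,p]
After op 3 (replace(0, 'c')): offset=0, physical=[c,D,C,B,p], logical=[c,D,C,B,p]
After op 4 (replace(2, 'd')): offset=0, physical=[c,D,d,B,p], logical=[c,D,d,B,p]
After op 5 (rotate(+2)): offset=2, physical=[c,D,d,B,p], logical=[d,B,p,c,D]
After op 6 (replace(4, 'm')): offset=2, physical=[c,m,d,B,p], logical=[d,B,p,c,m]
After op 7 (replace(4, 'o')): offset=2, physical=[c,o,d,B,p], logical=[d,B,p,c,o]
After op 8 (swap(1, 0)): offset=2, physical=[c,o,B,d,p], logical=[B,d,p,c,o]
After op 9 (swap(2, 3)): offset=2, physical=[p,o,B,d,c], logical=[B,d,c,p,o]
After op 10 (swap(0, 4)): offset=2, physical=[p,B,o,d,c], logical=[o,d,c,p,B]
After op 11 (swap(4, 0)): offset=2, physical=[p,o,B,d,c], logical=[B,d,c,p,o]
After op 12 (swap(0, 3)): offset=2, physical=[B,o,p,d,c], logical=[p,d,c,B,o]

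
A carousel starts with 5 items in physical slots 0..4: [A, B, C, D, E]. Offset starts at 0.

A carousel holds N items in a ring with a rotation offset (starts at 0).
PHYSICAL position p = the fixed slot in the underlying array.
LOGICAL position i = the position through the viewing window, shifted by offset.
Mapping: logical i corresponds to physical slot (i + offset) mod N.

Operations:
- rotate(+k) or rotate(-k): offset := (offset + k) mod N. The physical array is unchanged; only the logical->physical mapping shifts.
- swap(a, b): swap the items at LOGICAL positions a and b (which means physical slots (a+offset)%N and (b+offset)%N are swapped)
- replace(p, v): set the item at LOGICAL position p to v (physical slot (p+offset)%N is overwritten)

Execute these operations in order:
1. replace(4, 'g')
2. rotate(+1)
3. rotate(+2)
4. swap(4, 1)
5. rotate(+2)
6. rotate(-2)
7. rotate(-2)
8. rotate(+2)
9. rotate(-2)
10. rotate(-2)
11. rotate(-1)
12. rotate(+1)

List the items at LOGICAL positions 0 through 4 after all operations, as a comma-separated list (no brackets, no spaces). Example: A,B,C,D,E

Answer: C,A,B,g,D

Derivation:
After op 1 (replace(4, 'g')): offset=0, physical=[A,B,C,D,g], logical=[A,B,C,D,g]
After op 2 (rotate(+1)): offset=1, physical=[A,B,C,D,g], logical=[B,C,D,g,A]
After op 3 (rotate(+2)): offset=3, physical=[A,B,C,D,g], logical=[D,g,A,B,C]
After op 4 (swap(4, 1)): offset=3, physical=[A,B,g,D,C], logical=[D,C,A,B,g]
After op 5 (rotate(+2)): offset=0, physical=[A,B,g,D,C], logical=[A,B,g,D,C]
After op 6 (rotate(-2)): offset=3, physical=[A,B,g,D,C], logical=[D,C,A,B,g]
After op 7 (rotate(-2)): offset=1, physical=[A,B,g,D,C], logical=[B,g,D,C,A]
After op 8 (rotate(+2)): offset=3, physical=[A,B,g,D,C], logical=[D,C,A,B,g]
After op 9 (rotate(-2)): offset=1, physical=[A,B,g,D,C], logical=[B,g,D,C,A]
After op 10 (rotate(-2)): offset=4, physical=[A,B,g,D,C], logical=[C,A,B,g,D]
After op 11 (rotate(-1)): offset=3, physical=[A,B,g,D,C], logical=[D,C,A,B,g]
After op 12 (rotate(+1)): offset=4, physical=[A,B,g,D,C], logical=[C,A,B,g,D]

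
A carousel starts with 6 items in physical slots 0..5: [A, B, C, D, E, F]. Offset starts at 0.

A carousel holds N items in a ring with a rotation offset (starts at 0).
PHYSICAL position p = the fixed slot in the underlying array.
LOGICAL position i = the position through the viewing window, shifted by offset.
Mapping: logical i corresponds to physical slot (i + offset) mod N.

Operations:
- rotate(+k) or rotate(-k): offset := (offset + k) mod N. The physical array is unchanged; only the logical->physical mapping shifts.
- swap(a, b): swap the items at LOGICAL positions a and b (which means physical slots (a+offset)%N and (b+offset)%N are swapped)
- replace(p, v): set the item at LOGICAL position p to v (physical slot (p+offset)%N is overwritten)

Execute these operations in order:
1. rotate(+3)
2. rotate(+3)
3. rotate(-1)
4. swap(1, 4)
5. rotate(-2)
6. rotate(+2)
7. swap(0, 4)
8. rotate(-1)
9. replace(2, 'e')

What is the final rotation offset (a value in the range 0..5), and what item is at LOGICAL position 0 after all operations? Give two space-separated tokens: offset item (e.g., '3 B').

Answer: 4 E

Derivation:
After op 1 (rotate(+3)): offset=3, physical=[A,B,C,D,E,F], logical=[D,E,F,A,B,C]
After op 2 (rotate(+3)): offset=0, physical=[A,B,C,D,E,F], logical=[A,B,C,D,E,F]
After op 3 (rotate(-1)): offset=5, physical=[A,B,C,D,E,F], logical=[F,A,B,C,D,E]
After op 4 (swap(1, 4)): offset=5, physical=[D,B,C,A,E,F], logical=[F,D,B,C,A,E]
After op 5 (rotate(-2)): offset=3, physical=[D,B,C,A,E,F], logical=[A,E,F,D,B,C]
After op 6 (rotate(+2)): offset=5, physical=[D,B,C,A,E,F], logical=[F,D,B,C,A,E]
After op 7 (swap(0, 4)): offset=5, physical=[D,B,C,F,E,A], logical=[A,D,B,C,F,E]
After op 8 (rotate(-1)): offset=4, physical=[D,B,C,F,E,A], logical=[E,A,D,B,C,F]
After op 9 (replace(2, 'e')): offset=4, physical=[e,B,C,F,E,A], logical=[E,A,e,B,C,F]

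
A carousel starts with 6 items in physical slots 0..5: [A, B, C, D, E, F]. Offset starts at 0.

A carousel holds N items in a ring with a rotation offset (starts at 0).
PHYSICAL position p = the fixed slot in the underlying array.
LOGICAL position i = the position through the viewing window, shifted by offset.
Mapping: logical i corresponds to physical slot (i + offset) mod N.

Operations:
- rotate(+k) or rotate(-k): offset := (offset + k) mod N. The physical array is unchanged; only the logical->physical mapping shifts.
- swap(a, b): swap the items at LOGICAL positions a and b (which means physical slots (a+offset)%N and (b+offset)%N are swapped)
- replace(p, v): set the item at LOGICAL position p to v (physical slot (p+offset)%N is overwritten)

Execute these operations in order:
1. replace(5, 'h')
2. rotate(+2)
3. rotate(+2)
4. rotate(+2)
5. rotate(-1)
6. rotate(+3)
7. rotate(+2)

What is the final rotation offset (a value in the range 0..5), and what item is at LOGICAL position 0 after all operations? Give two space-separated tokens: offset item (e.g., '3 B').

Answer: 4 E

Derivation:
After op 1 (replace(5, 'h')): offset=0, physical=[A,B,C,D,E,h], logical=[A,B,C,D,E,h]
After op 2 (rotate(+2)): offset=2, physical=[A,B,C,D,E,h], logical=[C,D,E,h,A,B]
After op 3 (rotate(+2)): offset=4, physical=[A,B,C,D,E,h], logical=[E,h,A,B,C,D]
After op 4 (rotate(+2)): offset=0, physical=[A,B,C,D,E,h], logical=[A,B,C,D,E,h]
After op 5 (rotate(-1)): offset=5, physical=[A,B,C,D,E,h], logical=[h,A,B,C,D,E]
After op 6 (rotate(+3)): offset=2, physical=[A,B,C,D,E,h], logical=[C,D,E,h,A,B]
After op 7 (rotate(+2)): offset=4, physical=[A,B,C,D,E,h], logical=[E,h,A,B,C,D]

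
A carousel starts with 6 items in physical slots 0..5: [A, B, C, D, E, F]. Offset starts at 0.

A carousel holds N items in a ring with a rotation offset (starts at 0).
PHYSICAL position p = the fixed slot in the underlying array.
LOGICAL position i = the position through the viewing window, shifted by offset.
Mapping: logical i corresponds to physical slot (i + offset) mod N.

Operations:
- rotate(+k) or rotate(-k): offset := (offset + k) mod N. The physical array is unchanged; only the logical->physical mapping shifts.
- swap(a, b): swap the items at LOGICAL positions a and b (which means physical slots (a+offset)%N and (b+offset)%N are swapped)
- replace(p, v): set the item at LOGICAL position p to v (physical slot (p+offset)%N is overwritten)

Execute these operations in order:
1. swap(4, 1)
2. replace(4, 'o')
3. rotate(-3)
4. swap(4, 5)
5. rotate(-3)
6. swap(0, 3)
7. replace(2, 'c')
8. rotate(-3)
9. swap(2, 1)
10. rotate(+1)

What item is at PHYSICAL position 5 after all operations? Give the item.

After op 1 (swap(4, 1)): offset=0, physical=[A,E,C,D,B,F], logical=[A,E,C,D,B,F]
After op 2 (replace(4, 'o')): offset=0, physical=[A,E,C,D,o,F], logical=[A,E,C,D,o,F]
After op 3 (rotate(-3)): offset=3, physical=[A,E,C,D,o,F], logical=[D,o,F,A,E,C]
After op 4 (swap(4, 5)): offset=3, physical=[A,C,E,D,o,F], logical=[D,o,F,A,C,E]
After op 5 (rotate(-3)): offset=0, physical=[A,C,E,D,o,F], logical=[A,C,E,D,o,F]
After op 6 (swap(0, 3)): offset=0, physical=[D,C,E,A,o,F], logical=[D,C,E,A,o,F]
After op 7 (replace(2, 'c')): offset=0, physical=[D,C,c,A,o,F], logical=[D,C,c,A,o,F]
After op 8 (rotate(-3)): offset=3, physical=[D,C,c,A,o,F], logical=[A,o,F,D,C,c]
After op 9 (swap(2, 1)): offset=3, physical=[D,C,c,A,F,o], logical=[A,F,o,D,C,c]
After op 10 (rotate(+1)): offset=4, physical=[D,C,c,A,F,o], logical=[F,o,D,C,c,A]

Answer: o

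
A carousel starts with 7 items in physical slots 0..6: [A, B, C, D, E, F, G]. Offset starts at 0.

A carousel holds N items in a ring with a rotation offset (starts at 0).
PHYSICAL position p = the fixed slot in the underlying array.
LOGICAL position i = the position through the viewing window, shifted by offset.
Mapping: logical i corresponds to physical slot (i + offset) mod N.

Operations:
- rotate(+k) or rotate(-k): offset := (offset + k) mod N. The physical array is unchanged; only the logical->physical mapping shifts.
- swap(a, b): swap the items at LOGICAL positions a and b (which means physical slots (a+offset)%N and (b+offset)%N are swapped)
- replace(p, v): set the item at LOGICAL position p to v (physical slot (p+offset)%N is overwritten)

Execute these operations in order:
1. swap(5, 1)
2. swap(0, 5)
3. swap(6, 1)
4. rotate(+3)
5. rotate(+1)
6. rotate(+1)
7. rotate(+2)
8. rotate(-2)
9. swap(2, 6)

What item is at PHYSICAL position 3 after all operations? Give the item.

After op 1 (swap(5, 1)): offset=0, physical=[A,F,C,D,E,B,G], logical=[A,F,C,D,E,B,G]
After op 2 (swap(0, 5)): offset=0, physical=[B,F,C,D,E,A,G], logical=[B,F,C,D,E,A,G]
After op 3 (swap(6, 1)): offset=0, physical=[B,G,C,D,E,A,F], logical=[B,G,C,D,E,A,F]
After op 4 (rotate(+3)): offset=3, physical=[B,G,C,D,E,A,F], logical=[D,E,A,F,B,G,C]
After op 5 (rotate(+1)): offset=4, physical=[B,G,C,D,E,A,F], logical=[E,A,F,B,G,C,D]
After op 6 (rotate(+1)): offset=5, physical=[B,G,C,D,E,A,F], logical=[A,F,B,G,C,D,E]
After op 7 (rotate(+2)): offset=0, physical=[B,G,C,D,E,A,F], logical=[B,G,C,D,E,A,F]
After op 8 (rotate(-2)): offset=5, physical=[B,G,C,D,E,A,F], logical=[A,F,B,G,C,D,E]
After op 9 (swap(2, 6)): offset=5, physical=[E,G,C,D,B,A,F], logical=[A,F,E,G,C,D,B]

Answer: D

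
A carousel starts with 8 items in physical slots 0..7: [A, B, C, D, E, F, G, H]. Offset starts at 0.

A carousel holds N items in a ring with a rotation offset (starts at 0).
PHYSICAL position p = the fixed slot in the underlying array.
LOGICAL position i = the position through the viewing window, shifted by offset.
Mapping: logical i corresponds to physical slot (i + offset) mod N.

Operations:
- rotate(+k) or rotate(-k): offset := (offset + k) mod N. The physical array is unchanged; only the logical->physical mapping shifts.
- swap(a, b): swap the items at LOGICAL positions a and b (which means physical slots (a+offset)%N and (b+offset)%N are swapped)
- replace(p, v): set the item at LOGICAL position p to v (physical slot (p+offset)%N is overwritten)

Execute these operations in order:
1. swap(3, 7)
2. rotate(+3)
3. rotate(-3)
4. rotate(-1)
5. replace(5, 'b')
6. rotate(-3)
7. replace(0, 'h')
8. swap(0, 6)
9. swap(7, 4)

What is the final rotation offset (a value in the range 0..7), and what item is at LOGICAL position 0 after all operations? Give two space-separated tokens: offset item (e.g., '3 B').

Answer: 4 C

Derivation:
After op 1 (swap(3, 7)): offset=0, physical=[A,B,C,H,E,F,G,D], logical=[A,B,C,H,E,F,G,D]
After op 2 (rotate(+3)): offset=3, physical=[A,B,C,H,E,F,G,D], logical=[H,E,F,G,D,A,B,C]
After op 3 (rotate(-3)): offset=0, physical=[A,B,C,H,E,F,G,D], logical=[A,B,C,H,E,F,G,D]
After op 4 (rotate(-1)): offset=7, physical=[A,B,C,H,E,F,G,D], logical=[D,A,B,C,H,E,F,G]
After op 5 (replace(5, 'b')): offset=7, physical=[A,B,C,H,b,F,G,D], logical=[D,A,B,C,H,b,F,G]
After op 6 (rotate(-3)): offset=4, physical=[A,B,C,H,b,F,G,D], logical=[b,F,G,D,A,B,C,H]
After op 7 (replace(0, 'h')): offset=4, physical=[A,B,C,H,h,F,G,D], logical=[h,F,G,D,A,B,C,H]
After op 8 (swap(0, 6)): offset=4, physical=[A,B,h,H,C,F,G,D], logical=[C,F,G,D,A,B,h,H]
After op 9 (swap(7, 4)): offset=4, physical=[H,B,h,A,C,F,G,D], logical=[C,F,G,D,H,B,h,A]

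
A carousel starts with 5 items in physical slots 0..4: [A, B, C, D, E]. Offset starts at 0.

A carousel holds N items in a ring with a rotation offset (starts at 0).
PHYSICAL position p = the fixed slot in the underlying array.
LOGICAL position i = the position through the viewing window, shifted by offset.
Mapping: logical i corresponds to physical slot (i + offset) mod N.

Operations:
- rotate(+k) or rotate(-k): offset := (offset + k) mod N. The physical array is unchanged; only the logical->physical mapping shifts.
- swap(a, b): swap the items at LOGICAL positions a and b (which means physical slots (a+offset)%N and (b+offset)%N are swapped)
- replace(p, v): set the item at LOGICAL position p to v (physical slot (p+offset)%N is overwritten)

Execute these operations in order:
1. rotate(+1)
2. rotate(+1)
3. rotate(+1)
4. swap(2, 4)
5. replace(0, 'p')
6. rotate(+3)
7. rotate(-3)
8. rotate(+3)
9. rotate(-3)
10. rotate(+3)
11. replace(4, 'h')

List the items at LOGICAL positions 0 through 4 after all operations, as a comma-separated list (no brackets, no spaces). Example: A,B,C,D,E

After op 1 (rotate(+1)): offset=1, physical=[A,B,C,D,E], logical=[B,C,D,E,A]
After op 2 (rotate(+1)): offset=2, physical=[A,B,C,D,E], logical=[C,D,E,A,B]
After op 3 (rotate(+1)): offset=3, physical=[A,B,C,D,E], logical=[D,E,A,B,C]
After op 4 (swap(2, 4)): offset=3, physical=[C,B,A,D,E], logical=[D,E,C,B,A]
After op 5 (replace(0, 'p')): offset=3, physical=[C,B,A,p,E], logical=[p,E,C,B,A]
After op 6 (rotate(+3)): offset=1, physical=[C,B,A,p,E], logical=[B,A,p,E,C]
After op 7 (rotate(-3)): offset=3, physical=[C,B,A,p,E], logical=[p,E,C,B,A]
After op 8 (rotate(+3)): offset=1, physical=[C,B,A,p,E], logical=[B,A,p,E,C]
After op 9 (rotate(-3)): offset=3, physical=[C,B,A,p,E], logical=[p,E,C,B,A]
After op 10 (rotate(+3)): offset=1, physical=[C,B,A,p,E], logical=[B,A,p,E,C]
After op 11 (replace(4, 'h')): offset=1, physical=[h,B,A,p,E], logical=[B,A,p,E,h]

Answer: B,A,p,E,h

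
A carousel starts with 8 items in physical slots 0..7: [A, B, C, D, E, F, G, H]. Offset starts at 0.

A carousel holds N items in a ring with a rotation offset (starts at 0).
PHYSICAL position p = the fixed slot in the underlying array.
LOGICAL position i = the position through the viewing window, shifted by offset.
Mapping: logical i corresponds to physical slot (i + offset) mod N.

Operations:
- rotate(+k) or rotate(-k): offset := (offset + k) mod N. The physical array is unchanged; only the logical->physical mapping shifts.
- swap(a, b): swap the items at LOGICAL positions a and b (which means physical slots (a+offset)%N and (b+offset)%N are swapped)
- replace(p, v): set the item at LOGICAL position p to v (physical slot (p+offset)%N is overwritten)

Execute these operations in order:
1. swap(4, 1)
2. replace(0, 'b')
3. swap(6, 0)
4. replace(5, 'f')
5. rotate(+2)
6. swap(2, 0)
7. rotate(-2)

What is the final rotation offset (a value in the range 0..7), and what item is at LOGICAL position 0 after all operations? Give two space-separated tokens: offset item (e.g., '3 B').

Answer: 0 G

Derivation:
After op 1 (swap(4, 1)): offset=0, physical=[A,E,C,D,B,F,G,H], logical=[A,E,C,D,B,F,G,H]
After op 2 (replace(0, 'b')): offset=0, physical=[b,E,C,D,B,F,G,H], logical=[b,E,C,D,B,F,G,H]
After op 3 (swap(6, 0)): offset=0, physical=[G,E,C,D,B,F,b,H], logical=[G,E,C,D,B,F,b,H]
After op 4 (replace(5, 'f')): offset=0, physical=[G,E,C,D,B,f,b,H], logical=[G,E,C,D,B,f,b,H]
After op 5 (rotate(+2)): offset=2, physical=[G,E,C,D,B,f,b,H], logical=[C,D,B,f,b,H,G,E]
After op 6 (swap(2, 0)): offset=2, physical=[G,E,B,D,C,f,b,H], logical=[B,D,C,f,b,H,G,E]
After op 7 (rotate(-2)): offset=0, physical=[G,E,B,D,C,f,b,H], logical=[G,E,B,D,C,f,b,H]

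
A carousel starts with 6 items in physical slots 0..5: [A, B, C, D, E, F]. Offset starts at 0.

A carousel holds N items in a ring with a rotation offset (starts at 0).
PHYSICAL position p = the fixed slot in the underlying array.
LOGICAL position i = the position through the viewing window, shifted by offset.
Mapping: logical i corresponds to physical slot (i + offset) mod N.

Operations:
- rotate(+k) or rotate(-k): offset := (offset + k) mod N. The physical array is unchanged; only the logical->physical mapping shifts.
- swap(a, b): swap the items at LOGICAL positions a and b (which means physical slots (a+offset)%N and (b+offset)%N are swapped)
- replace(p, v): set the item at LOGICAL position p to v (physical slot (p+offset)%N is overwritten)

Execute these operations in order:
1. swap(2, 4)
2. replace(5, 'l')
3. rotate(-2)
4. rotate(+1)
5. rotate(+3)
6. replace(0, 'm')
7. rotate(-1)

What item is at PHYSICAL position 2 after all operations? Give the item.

After op 1 (swap(2, 4)): offset=0, physical=[A,B,E,D,C,F], logical=[A,B,E,D,C,F]
After op 2 (replace(5, 'l')): offset=0, physical=[A,B,E,D,C,l], logical=[A,B,E,D,C,l]
After op 3 (rotate(-2)): offset=4, physical=[A,B,E,D,C,l], logical=[C,l,A,B,E,D]
After op 4 (rotate(+1)): offset=5, physical=[A,B,E,D,C,l], logical=[l,A,B,E,D,C]
After op 5 (rotate(+3)): offset=2, physical=[A,B,E,D,C,l], logical=[E,D,C,l,A,B]
After op 6 (replace(0, 'm')): offset=2, physical=[A,B,m,D,C,l], logical=[m,D,C,l,A,B]
After op 7 (rotate(-1)): offset=1, physical=[A,B,m,D,C,l], logical=[B,m,D,C,l,A]

Answer: m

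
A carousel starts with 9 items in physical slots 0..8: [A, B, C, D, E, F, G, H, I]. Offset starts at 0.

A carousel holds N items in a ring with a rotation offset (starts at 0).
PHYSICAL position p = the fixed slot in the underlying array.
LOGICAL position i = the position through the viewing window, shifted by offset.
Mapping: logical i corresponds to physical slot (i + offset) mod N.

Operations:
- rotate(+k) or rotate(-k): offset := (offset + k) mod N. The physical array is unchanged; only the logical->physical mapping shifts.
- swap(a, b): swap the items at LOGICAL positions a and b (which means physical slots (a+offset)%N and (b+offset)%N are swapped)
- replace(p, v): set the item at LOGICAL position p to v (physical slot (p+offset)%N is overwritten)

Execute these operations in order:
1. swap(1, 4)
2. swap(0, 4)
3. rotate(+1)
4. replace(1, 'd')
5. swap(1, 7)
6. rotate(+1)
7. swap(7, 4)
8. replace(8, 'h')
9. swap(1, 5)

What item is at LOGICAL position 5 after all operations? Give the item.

Answer: D

Derivation:
After op 1 (swap(1, 4)): offset=0, physical=[A,E,C,D,B,F,G,H,I], logical=[A,E,C,D,B,F,G,H,I]
After op 2 (swap(0, 4)): offset=0, physical=[B,E,C,D,A,F,G,H,I], logical=[B,E,C,D,A,F,G,H,I]
After op 3 (rotate(+1)): offset=1, physical=[B,E,C,D,A,F,G,H,I], logical=[E,C,D,A,F,G,H,I,B]
After op 4 (replace(1, 'd')): offset=1, physical=[B,E,d,D,A,F,G,H,I], logical=[E,d,D,A,F,G,H,I,B]
After op 5 (swap(1, 7)): offset=1, physical=[B,E,I,D,A,F,G,H,d], logical=[E,I,D,A,F,G,H,d,B]
After op 6 (rotate(+1)): offset=2, physical=[B,E,I,D,A,F,G,H,d], logical=[I,D,A,F,G,H,d,B,E]
After op 7 (swap(7, 4)): offset=2, physical=[G,E,I,D,A,F,B,H,d], logical=[I,D,A,F,B,H,d,G,E]
After op 8 (replace(8, 'h')): offset=2, physical=[G,h,I,D,A,F,B,H,d], logical=[I,D,A,F,B,H,d,G,h]
After op 9 (swap(1, 5)): offset=2, physical=[G,h,I,H,A,F,B,D,d], logical=[I,H,A,F,B,D,d,G,h]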